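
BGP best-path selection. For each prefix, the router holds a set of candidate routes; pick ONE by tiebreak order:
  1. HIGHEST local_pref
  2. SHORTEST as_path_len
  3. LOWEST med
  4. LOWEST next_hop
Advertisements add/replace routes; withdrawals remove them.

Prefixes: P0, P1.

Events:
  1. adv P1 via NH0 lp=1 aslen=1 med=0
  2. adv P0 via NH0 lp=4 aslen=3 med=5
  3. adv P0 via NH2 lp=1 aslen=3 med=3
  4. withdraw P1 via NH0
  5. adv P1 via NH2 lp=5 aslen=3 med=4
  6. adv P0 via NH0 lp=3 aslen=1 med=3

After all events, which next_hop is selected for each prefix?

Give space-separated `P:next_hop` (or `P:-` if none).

Op 1: best P0=- P1=NH0
Op 2: best P0=NH0 P1=NH0
Op 3: best P0=NH0 P1=NH0
Op 4: best P0=NH0 P1=-
Op 5: best P0=NH0 P1=NH2
Op 6: best P0=NH0 P1=NH2

Answer: P0:NH0 P1:NH2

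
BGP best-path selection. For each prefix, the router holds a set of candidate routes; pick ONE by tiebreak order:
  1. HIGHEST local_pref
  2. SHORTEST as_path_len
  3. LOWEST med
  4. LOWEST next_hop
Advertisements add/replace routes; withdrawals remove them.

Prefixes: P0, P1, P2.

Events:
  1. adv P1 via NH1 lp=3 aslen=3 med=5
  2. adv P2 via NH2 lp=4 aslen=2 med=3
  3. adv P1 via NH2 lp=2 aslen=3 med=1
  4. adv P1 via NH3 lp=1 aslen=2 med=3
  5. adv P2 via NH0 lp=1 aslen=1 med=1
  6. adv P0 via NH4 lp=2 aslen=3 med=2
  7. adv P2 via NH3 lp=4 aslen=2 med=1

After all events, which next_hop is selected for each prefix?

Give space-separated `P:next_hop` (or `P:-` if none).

Answer: P0:NH4 P1:NH1 P2:NH3

Derivation:
Op 1: best P0=- P1=NH1 P2=-
Op 2: best P0=- P1=NH1 P2=NH2
Op 3: best P0=- P1=NH1 P2=NH2
Op 4: best P0=- P1=NH1 P2=NH2
Op 5: best P0=- P1=NH1 P2=NH2
Op 6: best P0=NH4 P1=NH1 P2=NH2
Op 7: best P0=NH4 P1=NH1 P2=NH3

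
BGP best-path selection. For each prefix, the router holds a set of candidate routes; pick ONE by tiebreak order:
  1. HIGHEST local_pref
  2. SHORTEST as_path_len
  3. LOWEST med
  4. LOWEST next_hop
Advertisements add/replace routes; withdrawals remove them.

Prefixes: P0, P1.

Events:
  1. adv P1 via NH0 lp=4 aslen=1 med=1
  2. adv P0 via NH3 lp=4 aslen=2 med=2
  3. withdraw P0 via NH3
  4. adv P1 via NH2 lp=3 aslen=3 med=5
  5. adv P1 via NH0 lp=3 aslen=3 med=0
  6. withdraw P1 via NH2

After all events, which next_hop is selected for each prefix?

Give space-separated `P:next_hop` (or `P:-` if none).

Op 1: best P0=- P1=NH0
Op 2: best P0=NH3 P1=NH0
Op 3: best P0=- P1=NH0
Op 4: best P0=- P1=NH0
Op 5: best P0=- P1=NH0
Op 6: best P0=- P1=NH0

Answer: P0:- P1:NH0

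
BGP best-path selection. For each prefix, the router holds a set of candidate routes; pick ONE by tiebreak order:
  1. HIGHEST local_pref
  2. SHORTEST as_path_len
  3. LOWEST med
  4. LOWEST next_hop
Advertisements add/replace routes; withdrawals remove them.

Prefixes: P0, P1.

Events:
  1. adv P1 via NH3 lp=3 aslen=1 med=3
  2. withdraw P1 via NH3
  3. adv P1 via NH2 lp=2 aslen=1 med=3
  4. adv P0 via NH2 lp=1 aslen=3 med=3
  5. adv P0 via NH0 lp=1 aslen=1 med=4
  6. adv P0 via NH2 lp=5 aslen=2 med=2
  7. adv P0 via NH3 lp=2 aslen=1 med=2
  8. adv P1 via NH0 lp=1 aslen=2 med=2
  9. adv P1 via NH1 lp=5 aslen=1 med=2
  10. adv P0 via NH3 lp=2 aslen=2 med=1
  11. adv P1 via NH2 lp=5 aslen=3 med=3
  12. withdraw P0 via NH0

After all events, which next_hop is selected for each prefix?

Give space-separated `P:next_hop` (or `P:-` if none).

Answer: P0:NH2 P1:NH1

Derivation:
Op 1: best P0=- P1=NH3
Op 2: best P0=- P1=-
Op 3: best P0=- P1=NH2
Op 4: best P0=NH2 P1=NH2
Op 5: best P0=NH0 P1=NH2
Op 6: best P0=NH2 P1=NH2
Op 7: best P0=NH2 P1=NH2
Op 8: best P0=NH2 P1=NH2
Op 9: best P0=NH2 P1=NH1
Op 10: best P0=NH2 P1=NH1
Op 11: best P0=NH2 P1=NH1
Op 12: best P0=NH2 P1=NH1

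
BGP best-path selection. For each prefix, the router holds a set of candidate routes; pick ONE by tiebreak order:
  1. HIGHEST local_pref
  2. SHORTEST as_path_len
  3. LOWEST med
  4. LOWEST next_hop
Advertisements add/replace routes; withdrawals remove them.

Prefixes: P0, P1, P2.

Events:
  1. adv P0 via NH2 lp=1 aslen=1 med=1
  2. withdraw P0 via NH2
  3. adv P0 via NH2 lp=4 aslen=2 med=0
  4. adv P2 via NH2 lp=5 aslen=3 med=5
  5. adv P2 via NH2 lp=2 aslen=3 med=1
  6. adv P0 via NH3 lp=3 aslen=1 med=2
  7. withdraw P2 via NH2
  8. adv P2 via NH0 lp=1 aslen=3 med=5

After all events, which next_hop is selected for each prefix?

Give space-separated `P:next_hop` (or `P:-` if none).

Op 1: best P0=NH2 P1=- P2=-
Op 2: best P0=- P1=- P2=-
Op 3: best P0=NH2 P1=- P2=-
Op 4: best P0=NH2 P1=- P2=NH2
Op 5: best P0=NH2 P1=- P2=NH2
Op 6: best P0=NH2 P1=- P2=NH2
Op 7: best P0=NH2 P1=- P2=-
Op 8: best P0=NH2 P1=- P2=NH0

Answer: P0:NH2 P1:- P2:NH0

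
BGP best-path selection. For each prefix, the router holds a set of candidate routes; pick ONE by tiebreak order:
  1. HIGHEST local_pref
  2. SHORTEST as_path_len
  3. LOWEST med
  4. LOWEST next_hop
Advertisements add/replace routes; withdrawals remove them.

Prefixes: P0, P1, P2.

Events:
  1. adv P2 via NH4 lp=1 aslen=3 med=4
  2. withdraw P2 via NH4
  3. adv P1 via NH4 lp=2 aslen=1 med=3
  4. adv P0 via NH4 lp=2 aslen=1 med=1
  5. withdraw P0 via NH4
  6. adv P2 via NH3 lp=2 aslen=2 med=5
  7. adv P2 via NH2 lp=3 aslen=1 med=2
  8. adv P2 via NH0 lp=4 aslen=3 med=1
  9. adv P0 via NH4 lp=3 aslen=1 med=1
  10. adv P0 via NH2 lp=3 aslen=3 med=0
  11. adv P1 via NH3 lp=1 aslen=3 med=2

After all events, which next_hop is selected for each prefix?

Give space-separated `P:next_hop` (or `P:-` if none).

Op 1: best P0=- P1=- P2=NH4
Op 2: best P0=- P1=- P2=-
Op 3: best P0=- P1=NH4 P2=-
Op 4: best P0=NH4 P1=NH4 P2=-
Op 5: best P0=- P1=NH4 P2=-
Op 6: best P0=- P1=NH4 P2=NH3
Op 7: best P0=- P1=NH4 P2=NH2
Op 8: best P0=- P1=NH4 P2=NH0
Op 9: best P0=NH4 P1=NH4 P2=NH0
Op 10: best P0=NH4 P1=NH4 P2=NH0
Op 11: best P0=NH4 P1=NH4 P2=NH0

Answer: P0:NH4 P1:NH4 P2:NH0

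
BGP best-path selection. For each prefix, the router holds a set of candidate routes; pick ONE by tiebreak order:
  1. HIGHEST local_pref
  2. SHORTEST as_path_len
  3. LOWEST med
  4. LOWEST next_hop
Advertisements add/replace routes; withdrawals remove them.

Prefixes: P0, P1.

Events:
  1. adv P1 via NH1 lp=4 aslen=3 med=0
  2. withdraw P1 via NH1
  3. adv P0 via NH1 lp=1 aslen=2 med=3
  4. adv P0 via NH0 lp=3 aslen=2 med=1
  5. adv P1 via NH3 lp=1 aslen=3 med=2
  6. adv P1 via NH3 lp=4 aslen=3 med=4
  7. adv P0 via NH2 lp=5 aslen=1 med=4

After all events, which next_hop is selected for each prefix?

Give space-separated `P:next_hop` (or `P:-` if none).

Op 1: best P0=- P1=NH1
Op 2: best P0=- P1=-
Op 3: best P0=NH1 P1=-
Op 4: best P0=NH0 P1=-
Op 5: best P0=NH0 P1=NH3
Op 6: best P0=NH0 P1=NH3
Op 7: best P0=NH2 P1=NH3

Answer: P0:NH2 P1:NH3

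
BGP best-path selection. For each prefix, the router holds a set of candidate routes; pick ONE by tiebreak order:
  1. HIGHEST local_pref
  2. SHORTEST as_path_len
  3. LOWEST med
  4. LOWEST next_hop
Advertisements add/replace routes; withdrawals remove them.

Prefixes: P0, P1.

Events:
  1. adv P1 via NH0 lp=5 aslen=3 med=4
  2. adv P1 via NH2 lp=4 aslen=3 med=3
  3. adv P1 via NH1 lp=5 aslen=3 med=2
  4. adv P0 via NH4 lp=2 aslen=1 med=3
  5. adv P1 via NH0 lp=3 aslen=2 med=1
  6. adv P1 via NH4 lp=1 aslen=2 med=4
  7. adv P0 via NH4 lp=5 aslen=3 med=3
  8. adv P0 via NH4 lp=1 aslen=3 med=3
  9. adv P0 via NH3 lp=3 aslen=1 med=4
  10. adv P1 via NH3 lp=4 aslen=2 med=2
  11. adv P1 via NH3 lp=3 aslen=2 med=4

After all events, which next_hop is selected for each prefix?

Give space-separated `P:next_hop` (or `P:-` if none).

Answer: P0:NH3 P1:NH1

Derivation:
Op 1: best P0=- P1=NH0
Op 2: best P0=- P1=NH0
Op 3: best P0=- P1=NH1
Op 4: best P0=NH4 P1=NH1
Op 5: best P0=NH4 P1=NH1
Op 6: best P0=NH4 P1=NH1
Op 7: best P0=NH4 P1=NH1
Op 8: best P0=NH4 P1=NH1
Op 9: best P0=NH3 P1=NH1
Op 10: best P0=NH3 P1=NH1
Op 11: best P0=NH3 P1=NH1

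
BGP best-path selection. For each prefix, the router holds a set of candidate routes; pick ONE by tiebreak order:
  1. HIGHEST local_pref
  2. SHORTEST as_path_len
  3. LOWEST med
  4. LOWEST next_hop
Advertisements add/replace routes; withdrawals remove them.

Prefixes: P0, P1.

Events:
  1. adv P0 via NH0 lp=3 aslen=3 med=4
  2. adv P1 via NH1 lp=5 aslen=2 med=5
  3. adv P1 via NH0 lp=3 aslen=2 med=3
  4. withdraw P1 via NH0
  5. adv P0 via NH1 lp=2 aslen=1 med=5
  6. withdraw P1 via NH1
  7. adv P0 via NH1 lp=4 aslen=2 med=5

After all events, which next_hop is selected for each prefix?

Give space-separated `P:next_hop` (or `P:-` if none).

Answer: P0:NH1 P1:-

Derivation:
Op 1: best P0=NH0 P1=-
Op 2: best P0=NH0 P1=NH1
Op 3: best P0=NH0 P1=NH1
Op 4: best P0=NH0 P1=NH1
Op 5: best P0=NH0 P1=NH1
Op 6: best P0=NH0 P1=-
Op 7: best P0=NH1 P1=-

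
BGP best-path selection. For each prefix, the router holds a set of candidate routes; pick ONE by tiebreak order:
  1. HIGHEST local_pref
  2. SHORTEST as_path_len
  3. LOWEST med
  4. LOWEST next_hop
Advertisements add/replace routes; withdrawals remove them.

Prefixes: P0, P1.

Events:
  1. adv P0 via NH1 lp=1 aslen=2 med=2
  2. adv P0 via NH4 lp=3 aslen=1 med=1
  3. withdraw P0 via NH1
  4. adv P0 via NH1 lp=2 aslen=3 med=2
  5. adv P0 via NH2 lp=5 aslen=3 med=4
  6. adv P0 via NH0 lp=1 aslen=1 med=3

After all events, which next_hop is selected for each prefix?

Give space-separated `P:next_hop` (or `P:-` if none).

Op 1: best P0=NH1 P1=-
Op 2: best P0=NH4 P1=-
Op 3: best P0=NH4 P1=-
Op 4: best P0=NH4 P1=-
Op 5: best P0=NH2 P1=-
Op 6: best P0=NH2 P1=-

Answer: P0:NH2 P1:-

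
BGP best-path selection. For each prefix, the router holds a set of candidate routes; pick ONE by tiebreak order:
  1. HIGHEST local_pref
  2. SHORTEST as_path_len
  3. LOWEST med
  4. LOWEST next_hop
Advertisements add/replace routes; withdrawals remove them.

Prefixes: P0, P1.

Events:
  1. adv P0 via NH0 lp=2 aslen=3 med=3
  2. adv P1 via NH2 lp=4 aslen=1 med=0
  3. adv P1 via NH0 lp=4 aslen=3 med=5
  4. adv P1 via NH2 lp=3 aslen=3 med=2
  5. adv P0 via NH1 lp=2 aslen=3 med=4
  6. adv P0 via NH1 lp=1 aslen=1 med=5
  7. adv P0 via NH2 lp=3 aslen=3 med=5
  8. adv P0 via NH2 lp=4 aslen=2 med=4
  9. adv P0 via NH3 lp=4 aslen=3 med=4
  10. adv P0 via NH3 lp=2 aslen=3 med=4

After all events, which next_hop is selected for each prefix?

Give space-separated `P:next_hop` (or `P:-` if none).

Op 1: best P0=NH0 P1=-
Op 2: best P0=NH0 P1=NH2
Op 3: best P0=NH0 P1=NH2
Op 4: best P0=NH0 P1=NH0
Op 5: best P0=NH0 P1=NH0
Op 6: best P0=NH0 P1=NH0
Op 7: best P0=NH2 P1=NH0
Op 8: best P0=NH2 P1=NH0
Op 9: best P0=NH2 P1=NH0
Op 10: best P0=NH2 P1=NH0

Answer: P0:NH2 P1:NH0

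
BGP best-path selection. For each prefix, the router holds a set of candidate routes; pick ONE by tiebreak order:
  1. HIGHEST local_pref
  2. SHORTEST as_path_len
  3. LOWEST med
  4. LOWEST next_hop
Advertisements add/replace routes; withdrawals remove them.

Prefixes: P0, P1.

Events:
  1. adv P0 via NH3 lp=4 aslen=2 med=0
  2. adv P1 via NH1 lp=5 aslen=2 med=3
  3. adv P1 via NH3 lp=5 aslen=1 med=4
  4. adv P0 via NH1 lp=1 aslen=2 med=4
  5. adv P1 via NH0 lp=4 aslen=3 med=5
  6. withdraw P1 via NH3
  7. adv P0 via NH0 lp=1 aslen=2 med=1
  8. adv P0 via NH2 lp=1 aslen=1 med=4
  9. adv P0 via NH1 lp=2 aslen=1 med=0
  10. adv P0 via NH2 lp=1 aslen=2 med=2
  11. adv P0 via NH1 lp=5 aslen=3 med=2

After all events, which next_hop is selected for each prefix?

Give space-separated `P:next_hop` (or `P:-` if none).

Answer: P0:NH1 P1:NH1

Derivation:
Op 1: best P0=NH3 P1=-
Op 2: best P0=NH3 P1=NH1
Op 3: best P0=NH3 P1=NH3
Op 4: best P0=NH3 P1=NH3
Op 5: best P0=NH3 P1=NH3
Op 6: best P0=NH3 P1=NH1
Op 7: best P0=NH3 P1=NH1
Op 8: best P0=NH3 P1=NH1
Op 9: best P0=NH3 P1=NH1
Op 10: best P0=NH3 P1=NH1
Op 11: best P0=NH1 P1=NH1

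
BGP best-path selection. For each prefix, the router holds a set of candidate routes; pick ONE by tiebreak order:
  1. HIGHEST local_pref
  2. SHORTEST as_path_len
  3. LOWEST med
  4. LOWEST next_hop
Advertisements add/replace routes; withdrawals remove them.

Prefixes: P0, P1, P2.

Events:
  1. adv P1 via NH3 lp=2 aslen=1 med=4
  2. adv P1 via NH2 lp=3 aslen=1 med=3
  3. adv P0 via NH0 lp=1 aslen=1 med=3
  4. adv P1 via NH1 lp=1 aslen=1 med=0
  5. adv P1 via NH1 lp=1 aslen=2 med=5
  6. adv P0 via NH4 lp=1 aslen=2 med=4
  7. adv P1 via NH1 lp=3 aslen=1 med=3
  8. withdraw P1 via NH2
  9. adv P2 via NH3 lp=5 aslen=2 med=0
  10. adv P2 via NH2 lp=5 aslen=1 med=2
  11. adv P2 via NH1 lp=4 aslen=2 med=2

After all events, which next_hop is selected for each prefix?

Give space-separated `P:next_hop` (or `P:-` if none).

Op 1: best P0=- P1=NH3 P2=-
Op 2: best P0=- P1=NH2 P2=-
Op 3: best P0=NH0 P1=NH2 P2=-
Op 4: best P0=NH0 P1=NH2 P2=-
Op 5: best P0=NH0 P1=NH2 P2=-
Op 6: best P0=NH0 P1=NH2 P2=-
Op 7: best P0=NH0 P1=NH1 P2=-
Op 8: best P0=NH0 P1=NH1 P2=-
Op 9: best P0=NH0 P1=NH1 P2=NH3
Op 10: best P0=NH0 P1=NH1 P2=NH2
Op 11: best P0=NH0 P1=NH1 P2=NH2

Answer: P0:NH0 P1:NH1 P2:NH2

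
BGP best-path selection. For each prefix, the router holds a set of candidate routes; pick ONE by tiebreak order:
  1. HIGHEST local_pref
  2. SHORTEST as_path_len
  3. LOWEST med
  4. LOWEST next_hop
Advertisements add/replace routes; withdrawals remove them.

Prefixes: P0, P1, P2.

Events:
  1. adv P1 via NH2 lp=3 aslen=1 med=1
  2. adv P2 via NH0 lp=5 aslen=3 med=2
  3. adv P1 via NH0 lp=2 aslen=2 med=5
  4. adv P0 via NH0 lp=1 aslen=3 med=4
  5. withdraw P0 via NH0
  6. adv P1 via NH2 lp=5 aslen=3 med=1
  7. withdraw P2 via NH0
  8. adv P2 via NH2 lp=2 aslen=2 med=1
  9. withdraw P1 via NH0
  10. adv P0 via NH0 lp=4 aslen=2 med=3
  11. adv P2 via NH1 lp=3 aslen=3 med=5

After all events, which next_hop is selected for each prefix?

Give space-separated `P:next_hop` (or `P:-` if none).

Answer: P0:NH0 P1:NH2 P2:NH1

Derivation:
Op 1: best P0=- P1=NH2 P2=-
Op 2: best P0=- P1=NH2 P2=NH0
Op 3: best P0=- P1=NH2 P2=NH0
Op 4: best P0=NH0 P1=NH2 P2=NH0
Op 5: best P0=- P1=NH2 P2=NH0
Op 6: best P0=- P1=NH2 P2=NH0
Op 7: best P0=- P1=NH2 P2=-
Op 8: best P0=- P1=NH2 P2=NH2
Op 9: best P0=- P1=NH2 P2=NH2
Op 10: best P0=NH0 P1=NH2 P2=NH2
Op 11: best P0=NH0 P1=NH2 P2=NH1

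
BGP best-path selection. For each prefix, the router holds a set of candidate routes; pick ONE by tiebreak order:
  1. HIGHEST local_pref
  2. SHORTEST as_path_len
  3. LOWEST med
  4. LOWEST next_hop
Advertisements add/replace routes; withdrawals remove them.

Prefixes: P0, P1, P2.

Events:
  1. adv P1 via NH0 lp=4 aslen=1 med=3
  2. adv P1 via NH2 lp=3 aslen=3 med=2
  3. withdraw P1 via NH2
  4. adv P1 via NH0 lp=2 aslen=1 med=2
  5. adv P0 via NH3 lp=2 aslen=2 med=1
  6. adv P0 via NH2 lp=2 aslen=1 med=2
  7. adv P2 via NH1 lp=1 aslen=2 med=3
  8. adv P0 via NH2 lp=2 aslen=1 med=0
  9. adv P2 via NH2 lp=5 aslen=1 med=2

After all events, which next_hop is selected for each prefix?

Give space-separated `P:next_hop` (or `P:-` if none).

Op 1: best P0=- P1=NH0 P2=-
Op 2: best P0=- P1=NH0 P2=-
Op 3: best P0=- P1=NH0 P2=-
Op 4: best P0=- P1=NH0 P2=-
Op 5: best P0=NH3 P1=NH0 P2=-
Op 6: best P0=NH2 P1=NH0 P2=-
Op 7: best P0=NH2 P1=NH0 P2=NH1
Op 8: best P0=NH2 P1=NH0 P2=NH1
Op 9: best P0=NH2 P1=NH0 P2=NH2

Answer: P0:NH2 P1:NH0 P2:NH2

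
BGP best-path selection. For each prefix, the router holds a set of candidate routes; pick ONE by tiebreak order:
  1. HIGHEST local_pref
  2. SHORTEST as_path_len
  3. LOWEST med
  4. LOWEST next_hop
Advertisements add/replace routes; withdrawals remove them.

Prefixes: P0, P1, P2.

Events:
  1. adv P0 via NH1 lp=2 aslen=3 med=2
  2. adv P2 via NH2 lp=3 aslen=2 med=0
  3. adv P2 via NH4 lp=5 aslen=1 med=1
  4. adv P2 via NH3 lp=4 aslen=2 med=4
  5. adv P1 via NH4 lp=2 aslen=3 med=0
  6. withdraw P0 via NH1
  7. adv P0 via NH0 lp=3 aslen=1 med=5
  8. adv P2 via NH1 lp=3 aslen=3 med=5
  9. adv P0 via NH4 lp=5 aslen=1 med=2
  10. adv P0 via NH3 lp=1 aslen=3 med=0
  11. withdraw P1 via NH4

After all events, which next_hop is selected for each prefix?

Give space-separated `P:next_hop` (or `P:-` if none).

Op 1: best P0=NH1 P1=- P2=-
Op 2: best P0=NH1 P1=- P2=NH2
Op 3: best P0=NH1 P1=- P2=NH4
Op 4: best P0=NH1 P1=- P2=NH4
Op 5: best P0=NH1 P1=NH4 P2=NH4
Op 6: best P0=- P1=NH4 P2=NH4
Op 7: best P0=NH0 P1=NH4 P2=NH4
Op 8: best P0=NH0 P1=NH4 P2=NH4
Op 9: best P0=NH4 P1=NH4 P2=NH4
Op 10: best P0=NH4 P1=NH4 P2=NH4
Op 11: best P0=NH4 P1=- P2=NH4

Answer: P0:NH4 P1:- P2:NH4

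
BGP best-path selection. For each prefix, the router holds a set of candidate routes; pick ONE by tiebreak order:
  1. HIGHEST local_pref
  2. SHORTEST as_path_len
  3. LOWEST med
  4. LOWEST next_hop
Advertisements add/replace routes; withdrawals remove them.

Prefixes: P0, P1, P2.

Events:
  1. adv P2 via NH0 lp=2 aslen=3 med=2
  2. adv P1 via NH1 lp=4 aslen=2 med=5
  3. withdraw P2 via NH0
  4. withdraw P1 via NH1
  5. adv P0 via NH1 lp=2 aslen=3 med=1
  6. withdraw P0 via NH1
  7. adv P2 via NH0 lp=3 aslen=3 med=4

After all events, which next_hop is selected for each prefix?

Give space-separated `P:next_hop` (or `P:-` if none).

Answer: P0:- P1:- P2:NH0

Derivation:
Op 1: best P0=- P1=- P2=NH0
Op 2: best P0=- P1=NH1 P2=NH0
Op 3: best P0=- P1=NH1 P2=-
Op 4: best P0=- P1=- P2=-
Op 5: best P0=NH1 P1=- P2=-
Op 6: best P0=- P1=- P2=-
Op 7: best P0=- P1=- P2=NH0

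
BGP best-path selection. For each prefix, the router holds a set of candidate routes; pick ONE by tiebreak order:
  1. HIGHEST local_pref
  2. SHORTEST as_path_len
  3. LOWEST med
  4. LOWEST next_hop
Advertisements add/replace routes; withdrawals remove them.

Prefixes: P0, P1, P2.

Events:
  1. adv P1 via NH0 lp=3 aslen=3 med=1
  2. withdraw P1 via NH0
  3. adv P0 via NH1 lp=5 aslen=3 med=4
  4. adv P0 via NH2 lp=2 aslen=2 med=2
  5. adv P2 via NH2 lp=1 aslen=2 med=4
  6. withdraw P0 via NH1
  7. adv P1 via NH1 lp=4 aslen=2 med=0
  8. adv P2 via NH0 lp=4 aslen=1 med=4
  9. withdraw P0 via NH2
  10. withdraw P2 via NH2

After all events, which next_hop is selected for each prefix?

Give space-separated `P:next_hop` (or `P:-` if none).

Op 1: best P0=- P1=NH0 P2=-
Op 2: best P0=- P1=- P2=-
Op 3: best P0=NH1 P1=- P2=-
Op 4: best P0=NH1 P1=- P2=-
Op 5: best P0=NH1 P1=- P2=NH2
Op 6: best P0=NH2 P1=- P2=NH2
Op 7: best P0=NH2 P1=NH1 P2=NH2
Op 8: best P0=NH2 P1=NH1 P2=NH0
Op 9: best P0=- P1=NH1 P2=NH0
Op 10: best P0=- P1=NH1 P2=NH0

Answer: P0:- P1:NH1 P2:NH0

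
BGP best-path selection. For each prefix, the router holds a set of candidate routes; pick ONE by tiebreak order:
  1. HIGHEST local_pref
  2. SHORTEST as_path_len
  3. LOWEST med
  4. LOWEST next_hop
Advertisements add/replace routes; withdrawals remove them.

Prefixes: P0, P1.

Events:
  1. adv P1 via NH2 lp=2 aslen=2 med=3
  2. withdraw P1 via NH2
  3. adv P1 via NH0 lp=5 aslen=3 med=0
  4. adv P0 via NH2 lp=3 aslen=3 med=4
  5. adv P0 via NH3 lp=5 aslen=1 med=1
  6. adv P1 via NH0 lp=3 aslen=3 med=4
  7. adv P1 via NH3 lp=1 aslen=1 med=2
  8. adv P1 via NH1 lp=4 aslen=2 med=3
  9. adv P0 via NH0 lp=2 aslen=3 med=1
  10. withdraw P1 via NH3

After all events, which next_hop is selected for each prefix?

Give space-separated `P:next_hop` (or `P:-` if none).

Answer: P0:NH3 P1:NH1

Derivation:
Op 1: best P0=- P1=NH2
Op 2: best P0=- P1=-
Op 3: best P0=- P1=NH0
Op 4: best P0=NH2 P1=NH0
Op 5: best P0=NH3 P1=NH0
Op 6: best P0=NH3 P1=NH0
Op 7: best P0=NH3 P1=NH0
Op 8: best P0=NH3 P1=NH1
Op 9: best P0=NH3 P1=NH1
Op 10: best P0=NH3 P1=NH1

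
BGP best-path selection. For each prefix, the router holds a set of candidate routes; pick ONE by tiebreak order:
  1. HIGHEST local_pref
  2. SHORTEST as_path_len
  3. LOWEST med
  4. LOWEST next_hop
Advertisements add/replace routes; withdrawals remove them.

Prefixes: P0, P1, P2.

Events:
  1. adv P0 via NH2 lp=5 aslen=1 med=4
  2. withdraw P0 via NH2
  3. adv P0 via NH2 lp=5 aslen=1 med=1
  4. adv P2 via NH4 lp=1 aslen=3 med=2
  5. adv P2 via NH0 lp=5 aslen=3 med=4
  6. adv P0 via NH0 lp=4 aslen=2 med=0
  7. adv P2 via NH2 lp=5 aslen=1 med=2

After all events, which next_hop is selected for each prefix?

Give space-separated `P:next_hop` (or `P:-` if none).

Op 1: best P0=NH2 P1=- P2=-
Op 2: best P0=- P1=- P2=-
Op 3: best P0=NH2 P1=- P2=-
Op 4: best P0=NH2 P1=- P2=NH4
Op 5: best P0=NH2 P1=- P2=NH0
Op 6: best P0=NH2 P1=- P2=NH0
Op 7: best P0=NH2 P1=- P2=NH2

Answer: P0:NH2 P1:- P2:NH2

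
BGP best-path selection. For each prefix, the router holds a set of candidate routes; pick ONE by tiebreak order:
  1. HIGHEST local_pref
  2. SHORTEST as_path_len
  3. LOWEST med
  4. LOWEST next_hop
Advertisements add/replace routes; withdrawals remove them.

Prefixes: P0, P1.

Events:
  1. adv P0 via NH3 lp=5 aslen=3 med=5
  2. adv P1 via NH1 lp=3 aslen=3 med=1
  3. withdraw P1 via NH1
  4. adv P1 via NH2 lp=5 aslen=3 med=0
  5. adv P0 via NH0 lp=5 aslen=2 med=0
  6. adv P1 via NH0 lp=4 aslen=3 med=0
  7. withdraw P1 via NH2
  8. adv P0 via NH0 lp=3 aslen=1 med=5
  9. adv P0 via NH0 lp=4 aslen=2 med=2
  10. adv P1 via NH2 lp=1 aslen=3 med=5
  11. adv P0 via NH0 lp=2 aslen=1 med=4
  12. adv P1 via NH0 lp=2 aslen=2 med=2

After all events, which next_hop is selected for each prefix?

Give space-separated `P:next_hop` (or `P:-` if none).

Answer: P0:NH3 P1:NH0

Derivation:
Op 1: best P0=NH3 P1=-
Op 2: best P0=NH3 P1=NH1
Op 3: best P0=NH3 P1=-
Op 4: best P0=NH3 P1=NH2
Op 5: best P0=NH0 P1=NH2
Op 6: best P0=NH0 P1=NH2
Op 7: best P0=NH0 P1=NH0
Op 8: best P0=NH3 P1=NH0
Op 9: best P0=NH3 P1=NH0
Op 10: best P0=NH3 P1=NH0
Op 11: best P0=NH3 P1=NH0
Op 12: best P0=NH3 P1=NH0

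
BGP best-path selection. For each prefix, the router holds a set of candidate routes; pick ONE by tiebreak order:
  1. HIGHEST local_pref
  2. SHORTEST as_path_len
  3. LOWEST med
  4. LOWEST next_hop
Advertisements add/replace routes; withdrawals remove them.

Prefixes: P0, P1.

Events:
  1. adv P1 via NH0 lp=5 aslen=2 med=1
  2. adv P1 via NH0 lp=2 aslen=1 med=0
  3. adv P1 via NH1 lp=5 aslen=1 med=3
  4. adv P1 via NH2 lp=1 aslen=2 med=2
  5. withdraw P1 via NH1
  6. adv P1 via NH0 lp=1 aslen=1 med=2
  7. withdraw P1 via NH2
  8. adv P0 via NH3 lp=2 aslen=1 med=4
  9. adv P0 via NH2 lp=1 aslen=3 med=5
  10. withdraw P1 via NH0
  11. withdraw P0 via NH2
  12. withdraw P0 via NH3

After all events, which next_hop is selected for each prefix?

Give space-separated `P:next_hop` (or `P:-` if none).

Answer: P0:- P1:-

Derivation:
Op 1: best P0=- P1=NH0
Op 2: best P0=- P1=NH0
Op 3: best P0=- P1=NH1
Op 4: best P0=- P1=NH1
Op 5: best P0=- P1=NH0
Op 6: best P0=- P1=NH0
Op 7: best P0=- P1=NH0
Op 8: best P0=NH3 P1=NH0
Op 9: best P0=NH3 P1=NH0
Op 10: best P0=NH3 P1=-
Op 11: best P0=NH3 P1=-
Op 12: best P0=- P1=-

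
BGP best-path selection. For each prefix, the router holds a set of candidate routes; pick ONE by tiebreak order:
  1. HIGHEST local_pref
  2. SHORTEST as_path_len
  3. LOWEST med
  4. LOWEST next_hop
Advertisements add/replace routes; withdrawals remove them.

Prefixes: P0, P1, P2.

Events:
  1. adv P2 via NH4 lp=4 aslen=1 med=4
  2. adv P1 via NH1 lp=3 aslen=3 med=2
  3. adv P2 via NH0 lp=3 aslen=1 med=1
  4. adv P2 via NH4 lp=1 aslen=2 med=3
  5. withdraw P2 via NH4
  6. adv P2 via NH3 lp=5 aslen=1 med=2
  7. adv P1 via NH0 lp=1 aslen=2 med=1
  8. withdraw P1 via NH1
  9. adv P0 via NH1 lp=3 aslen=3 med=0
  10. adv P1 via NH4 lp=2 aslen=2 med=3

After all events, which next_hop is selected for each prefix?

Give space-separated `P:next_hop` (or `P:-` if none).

Op 1: best P0=- P1=- P2=NH4
Op 2: best P0=- P1=NH1 P2=NH4
Op 3: best P0=- P1=NH1 P2=NH4
Op 4: best P0=- P1=NH1 P2=NH0
Op 5: best P0=- P1=NH1 P2=NH0
Op 6: best P0=- P1=NH1 P2=NH3
Op 7: best P0=- P1=NH1 P2=NH3
Op 8: best P0=- P1=NH0 P2=NH3
Op 9: best P0=NH1 P1=NH0 P2=NH3
Op 10: best P0=NH1 P1=NH4 P2=NH3

Answer: P0:NH1 P1:NH4 P2:NH3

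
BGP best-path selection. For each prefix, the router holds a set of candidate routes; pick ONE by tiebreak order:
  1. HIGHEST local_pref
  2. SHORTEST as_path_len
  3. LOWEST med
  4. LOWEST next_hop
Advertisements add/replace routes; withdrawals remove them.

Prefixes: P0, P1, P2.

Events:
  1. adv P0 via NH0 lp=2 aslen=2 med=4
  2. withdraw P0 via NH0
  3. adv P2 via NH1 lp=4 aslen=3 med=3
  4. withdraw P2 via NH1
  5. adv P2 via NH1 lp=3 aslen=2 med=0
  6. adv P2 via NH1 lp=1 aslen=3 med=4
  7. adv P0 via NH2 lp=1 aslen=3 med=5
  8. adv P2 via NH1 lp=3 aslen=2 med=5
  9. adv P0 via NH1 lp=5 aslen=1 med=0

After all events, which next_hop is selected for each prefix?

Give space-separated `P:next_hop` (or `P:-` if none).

Answer: P0:NH1 P1:- P2:NH1

Derivation:
Op 1: best P0=NH0 P1=- P2=-
Op 2: best P0=- P1=- P2=-
Op 3: best P0=- P1=- P2=NH1
Op 4: best P0=- P1=- P2=-
Op 5: best P0=- P1=- P2=NH1
Op 6: best P0=- P1=- P2=NH1
Op 7: best P0=NH2 P1=- P2=NH1
Op 8: best P0=NH2 P1=- P2=NH1
Op 9: best P0=NH1 P1=- P2=NH1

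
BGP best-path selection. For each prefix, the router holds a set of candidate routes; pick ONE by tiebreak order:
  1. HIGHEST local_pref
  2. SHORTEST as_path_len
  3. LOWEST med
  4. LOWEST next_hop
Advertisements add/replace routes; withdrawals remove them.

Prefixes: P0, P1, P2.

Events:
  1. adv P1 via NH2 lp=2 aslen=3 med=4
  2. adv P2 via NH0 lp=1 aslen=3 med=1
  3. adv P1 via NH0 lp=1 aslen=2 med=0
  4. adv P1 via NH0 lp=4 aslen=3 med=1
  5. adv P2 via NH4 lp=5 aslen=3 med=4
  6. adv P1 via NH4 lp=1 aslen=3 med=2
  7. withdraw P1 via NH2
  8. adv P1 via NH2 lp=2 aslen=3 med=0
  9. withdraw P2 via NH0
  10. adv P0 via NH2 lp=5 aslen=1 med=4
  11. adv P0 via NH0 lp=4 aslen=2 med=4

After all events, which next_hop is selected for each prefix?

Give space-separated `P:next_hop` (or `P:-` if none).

Op 1: best P0=- P1=NH2 P2=-
Op 2: best P0=- P1=NH2 P2=NH0
Op 3: best P0=- P1=NH2 P2=NH0
Op 4: best P0=- P1=NH0 P2=NH0
Op 5: best P0=- P1=NH0 P2=NH4
Op 6: best P0=- P1=NH0 P2=NH4
Op 7: best P0=- P1=NH0 P2=NH4
Op 8: best P0=- P1=NH0 P2=NH4
Op 9: best P0=- P1=NH0 P2=NH4
Op 10: best P0=NH2 P1=NH0 P2=NH4
Op 11: best P0=NH2 P1=NH0 P2=NH4

Answer: P0:NH2 P1:NH0 P2:NH4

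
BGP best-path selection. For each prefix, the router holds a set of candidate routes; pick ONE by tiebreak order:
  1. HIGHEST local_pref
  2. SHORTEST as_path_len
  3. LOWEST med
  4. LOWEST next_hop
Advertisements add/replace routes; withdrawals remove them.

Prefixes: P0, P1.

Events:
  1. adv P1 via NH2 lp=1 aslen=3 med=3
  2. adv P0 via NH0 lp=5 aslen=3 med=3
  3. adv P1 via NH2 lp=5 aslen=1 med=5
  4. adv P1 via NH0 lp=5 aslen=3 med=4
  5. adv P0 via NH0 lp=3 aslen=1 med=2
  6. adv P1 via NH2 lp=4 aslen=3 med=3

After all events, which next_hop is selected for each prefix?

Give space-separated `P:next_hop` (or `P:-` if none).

Op 1: best P0=- P1=NH2
Op 2: best P0=NH0 P1=NH2
Op 3: best P0=NH0 P1=NH2
Op 4: best P0=NH0 P1=NH2
Op 5: best P0=NH0 P1=NH2
Op 6: best P0=NH0 P1=NH0

Answer: P0:NH0 P1:NH0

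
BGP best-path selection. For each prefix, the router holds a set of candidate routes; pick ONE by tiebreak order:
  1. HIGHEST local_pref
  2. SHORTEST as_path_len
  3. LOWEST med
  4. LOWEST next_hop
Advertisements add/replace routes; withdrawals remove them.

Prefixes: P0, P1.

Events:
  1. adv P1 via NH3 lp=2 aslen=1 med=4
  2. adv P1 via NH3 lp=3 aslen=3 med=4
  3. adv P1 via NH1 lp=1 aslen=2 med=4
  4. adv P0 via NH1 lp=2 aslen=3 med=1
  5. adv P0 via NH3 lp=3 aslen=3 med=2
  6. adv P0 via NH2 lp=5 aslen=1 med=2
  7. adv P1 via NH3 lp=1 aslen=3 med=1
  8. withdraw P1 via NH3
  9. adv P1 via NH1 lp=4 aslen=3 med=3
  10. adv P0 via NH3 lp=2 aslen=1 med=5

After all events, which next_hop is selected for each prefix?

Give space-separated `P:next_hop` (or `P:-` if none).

Answer: P0:NH2 P1:NH1

Derivation:
Op 1: best P0=- P1=NH3
Op 2: best P0=- P1=NH3
Op 3: best P0=- P1=NH3
Op 4: best P0=NH1 P1=NH3
Op 5: best P0=NH3 P1=NH3
Op 6: best P0=NH2 P1=NH3
Op 7: best P0=NH2 P1=NH1
Op 8: best P0=NH2 P1=NH1
Op 9: best P0=NH2 P1=NH1
Op 10: best P0=NH2 P1=NH1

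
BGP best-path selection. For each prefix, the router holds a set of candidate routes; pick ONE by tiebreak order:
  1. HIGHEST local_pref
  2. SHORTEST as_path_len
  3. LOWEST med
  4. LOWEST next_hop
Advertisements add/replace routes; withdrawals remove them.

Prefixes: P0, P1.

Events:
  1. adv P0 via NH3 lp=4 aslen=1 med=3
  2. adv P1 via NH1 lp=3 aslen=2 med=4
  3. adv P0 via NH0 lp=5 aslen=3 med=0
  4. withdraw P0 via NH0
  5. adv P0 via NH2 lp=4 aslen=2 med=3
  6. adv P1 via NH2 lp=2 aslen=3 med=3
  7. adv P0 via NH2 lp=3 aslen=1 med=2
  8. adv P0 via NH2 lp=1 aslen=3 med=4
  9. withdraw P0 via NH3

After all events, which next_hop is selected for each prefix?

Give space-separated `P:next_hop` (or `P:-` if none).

Op 1: best P0=NH3 P1=-
Op 2: best P0=NH3 P1=NH1
Op 3: best P0=NH0 P1=NH1
Op 4: best P0=NH3 P1=NH1
Op 5: best P0=NH3 P1=NH1
Op 6: best P0=NH3 P1=NH1
Op 7: best P0=NH3 P1=NH1
Op 8: best P0=NH3 P1=NH1
Op 9: best P0=NH2 P1=NH1

Answer: P0:NH2 P1:NH1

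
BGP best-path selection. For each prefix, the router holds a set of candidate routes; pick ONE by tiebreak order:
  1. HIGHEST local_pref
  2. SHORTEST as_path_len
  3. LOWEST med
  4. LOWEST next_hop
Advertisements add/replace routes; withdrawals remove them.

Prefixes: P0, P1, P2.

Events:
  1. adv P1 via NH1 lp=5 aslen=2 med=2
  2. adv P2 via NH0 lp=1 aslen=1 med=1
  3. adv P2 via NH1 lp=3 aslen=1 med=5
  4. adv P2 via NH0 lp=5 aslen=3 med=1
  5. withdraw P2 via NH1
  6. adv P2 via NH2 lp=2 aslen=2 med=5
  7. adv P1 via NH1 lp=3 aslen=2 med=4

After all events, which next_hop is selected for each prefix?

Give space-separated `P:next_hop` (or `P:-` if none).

Op 1: best P0=- P1=NH1 P2=-
Op 2: best P0=- P1=NH1 P2=NH0
Op 3: best P0=- P1=NH1 P2=NH1
Op 4: best P0=- P1=NH1 P2=NH0
Op 5: best P0=- P1=NH1 P2=NH0
Op 6: best P0=- P1=NH1 P2=NH0
Op 7: best P0=- P1=NH1 P2=NH0

Answer: P0:- P1:NH1 P2:NH0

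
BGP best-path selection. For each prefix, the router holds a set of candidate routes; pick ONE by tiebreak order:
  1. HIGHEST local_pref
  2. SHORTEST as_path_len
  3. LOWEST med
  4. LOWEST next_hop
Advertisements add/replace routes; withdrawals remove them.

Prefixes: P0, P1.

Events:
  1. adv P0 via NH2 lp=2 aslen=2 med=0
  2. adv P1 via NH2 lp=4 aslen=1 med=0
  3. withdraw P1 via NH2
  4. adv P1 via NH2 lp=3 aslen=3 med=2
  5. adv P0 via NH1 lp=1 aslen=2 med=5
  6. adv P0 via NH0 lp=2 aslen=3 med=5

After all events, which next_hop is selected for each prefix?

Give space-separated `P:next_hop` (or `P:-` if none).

Op 1: best P0=NH2 P1=-
Op 2: best P0=NH2 P1=NH2
Op 3: best P0=NH2 P1=-
Op 4: best P0=NH2 P1=NH2
Op 5: best P0=NH2 P1=NH2
Op 6: best P0=NH2 P1=NH2

Answer: P0:NH2 P1:NH2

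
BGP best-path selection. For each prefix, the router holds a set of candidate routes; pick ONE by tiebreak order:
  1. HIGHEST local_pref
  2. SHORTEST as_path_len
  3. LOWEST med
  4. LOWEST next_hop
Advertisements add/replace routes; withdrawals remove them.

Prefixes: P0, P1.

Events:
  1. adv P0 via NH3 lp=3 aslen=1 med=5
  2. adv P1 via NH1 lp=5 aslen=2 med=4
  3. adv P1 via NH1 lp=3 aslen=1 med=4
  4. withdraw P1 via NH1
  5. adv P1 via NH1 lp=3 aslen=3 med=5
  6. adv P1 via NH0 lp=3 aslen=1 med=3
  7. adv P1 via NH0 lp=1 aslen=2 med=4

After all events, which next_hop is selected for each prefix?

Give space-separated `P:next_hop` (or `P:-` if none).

Answer: P0:NH3 P1:NH1

Derivation:
Op 1: best P0=NH3 P1=-
Op 2: best P0=NH3 P1=NH1
Op 3: best P0=NH3 P1=NH1
Op 4: best P0=NH3 P1=-
Op 5: best P0=NH3 P1=NH1
Op 6: best P0=NH3 P1=NH0
Op 7: best P0=NH3 P1=NH1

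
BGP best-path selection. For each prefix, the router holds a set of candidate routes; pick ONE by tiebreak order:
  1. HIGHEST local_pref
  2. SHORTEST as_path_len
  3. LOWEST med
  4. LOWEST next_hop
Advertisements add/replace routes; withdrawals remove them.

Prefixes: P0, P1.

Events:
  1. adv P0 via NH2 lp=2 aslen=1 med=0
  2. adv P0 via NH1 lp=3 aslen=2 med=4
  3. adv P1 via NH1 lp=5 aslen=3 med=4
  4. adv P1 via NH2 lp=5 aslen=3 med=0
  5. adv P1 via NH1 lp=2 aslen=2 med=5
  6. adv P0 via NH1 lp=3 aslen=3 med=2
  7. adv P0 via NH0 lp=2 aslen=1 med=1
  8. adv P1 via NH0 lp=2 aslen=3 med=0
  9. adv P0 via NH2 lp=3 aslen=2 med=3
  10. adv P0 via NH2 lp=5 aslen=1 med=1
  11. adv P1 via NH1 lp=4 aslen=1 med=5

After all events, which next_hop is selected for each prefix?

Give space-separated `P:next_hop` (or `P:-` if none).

Op 1: best P0=NH2 P1=-
Op 2: best P0=NH1 P1=-
Op 3: best P0=NH1 P1=NH1
Op 4: best P0=NH1 P1=NH2
Op 5: best P0=NH1 P1=NH2
Op 6: best P0=NH1 P1=NH2
Op 7: best P0=NH1 P1=NH2
Op 8: best P0=NH1 P1=NH2
Op 9: best P0=NH2 P1=NH2
Op 10: best P0=NH2 P1=NH2
Op 11: best P0=NH2 P1=NH2

Answer: P0:NH2 P1:NH2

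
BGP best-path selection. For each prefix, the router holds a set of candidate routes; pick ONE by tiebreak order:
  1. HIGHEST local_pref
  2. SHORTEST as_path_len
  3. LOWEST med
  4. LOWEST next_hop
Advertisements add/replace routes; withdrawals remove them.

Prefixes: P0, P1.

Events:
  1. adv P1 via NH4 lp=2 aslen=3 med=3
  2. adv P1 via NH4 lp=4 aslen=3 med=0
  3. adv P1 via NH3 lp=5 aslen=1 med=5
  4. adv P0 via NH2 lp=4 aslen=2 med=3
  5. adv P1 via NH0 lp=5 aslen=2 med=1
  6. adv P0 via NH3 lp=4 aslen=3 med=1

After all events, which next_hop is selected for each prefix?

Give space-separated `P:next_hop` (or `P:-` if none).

Op 1: best P0=- P1=NH4
Op 2: best P0=- P1=NH4
Op 3: best P0=- P1=NH3
Op 4: best P0=NH2 P1=NH3
Op 5: best P0=NH2 P1=NH3
Op 6: best P0=NH2 P1=NH3

Answer: P0:NH2 P1:NH3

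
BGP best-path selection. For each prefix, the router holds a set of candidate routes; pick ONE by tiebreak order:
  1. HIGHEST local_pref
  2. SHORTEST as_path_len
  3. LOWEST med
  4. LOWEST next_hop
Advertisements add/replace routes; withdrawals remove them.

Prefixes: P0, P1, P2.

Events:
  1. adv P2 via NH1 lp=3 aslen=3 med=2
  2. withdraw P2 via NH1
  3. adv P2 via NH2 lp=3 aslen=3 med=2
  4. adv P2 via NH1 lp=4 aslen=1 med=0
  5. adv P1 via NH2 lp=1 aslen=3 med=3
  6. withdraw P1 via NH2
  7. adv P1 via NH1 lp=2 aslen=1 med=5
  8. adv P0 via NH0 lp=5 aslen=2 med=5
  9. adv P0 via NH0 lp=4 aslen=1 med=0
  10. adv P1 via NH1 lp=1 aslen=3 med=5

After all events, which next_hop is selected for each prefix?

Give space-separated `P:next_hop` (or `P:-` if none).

Answer: P0:NH0 P1:NH1 P2:NH1

Derivation:
Op 1: best P0=- P1=- P2=NH1
Op 2: best P0=- P1=- P2=-
Op 3: best P0=- P1=- P2=NH2
Op 4: best P0=- P1=- P2=NH1
Op 5: best P0=- P1=NH2 P2=NH1
Op 6: best P0=- P1=- P2=NH1
Op 7: best P0=- P1=NH1 P2=NH1
Op 8: best P0=NH0 P1=NH1 P2=NH1
Op 9: best P0=NH0 P1=NH1 P2=NH1
Op 10: best P0=NH0 P1=NH1 P2=NH1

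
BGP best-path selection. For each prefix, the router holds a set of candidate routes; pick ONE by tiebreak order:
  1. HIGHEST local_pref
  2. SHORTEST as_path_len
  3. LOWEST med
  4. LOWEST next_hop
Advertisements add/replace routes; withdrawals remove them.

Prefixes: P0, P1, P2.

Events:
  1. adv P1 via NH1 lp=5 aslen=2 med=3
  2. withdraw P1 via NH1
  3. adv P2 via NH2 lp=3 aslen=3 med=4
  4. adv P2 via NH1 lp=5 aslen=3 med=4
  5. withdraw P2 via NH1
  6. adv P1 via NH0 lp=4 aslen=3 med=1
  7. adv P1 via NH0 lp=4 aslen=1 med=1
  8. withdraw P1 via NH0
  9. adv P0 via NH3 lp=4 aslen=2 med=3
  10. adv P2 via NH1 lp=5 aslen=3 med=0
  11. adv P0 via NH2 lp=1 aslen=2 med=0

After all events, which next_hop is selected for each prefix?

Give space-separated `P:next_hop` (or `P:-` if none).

Answer: P0:NH3 P1:- P2:NH1

Derivation:
Op 1: best P0=- P1=NH1 P2=-
Op 2: best P0=- P1=- P2=-
Op 3: best P0=- P1=- P2=NH2
Op 4: best P0=- P1=- P2=NH1
Op 5: best P0=- P1=- P2=NH2
Op 6: best P0=- P1=NH0 P2=NH2
Op 7: best P0=- P1=NH0 P2=NH2
Op 8: best P0=- P1=- P2=NH2
Op 9: best P0=NH3 P1=- P2=NH2
Op 10: best P0=NH3 P1=- P2=NH1
Op 11: best P0=NH3 P1=- P2=NH1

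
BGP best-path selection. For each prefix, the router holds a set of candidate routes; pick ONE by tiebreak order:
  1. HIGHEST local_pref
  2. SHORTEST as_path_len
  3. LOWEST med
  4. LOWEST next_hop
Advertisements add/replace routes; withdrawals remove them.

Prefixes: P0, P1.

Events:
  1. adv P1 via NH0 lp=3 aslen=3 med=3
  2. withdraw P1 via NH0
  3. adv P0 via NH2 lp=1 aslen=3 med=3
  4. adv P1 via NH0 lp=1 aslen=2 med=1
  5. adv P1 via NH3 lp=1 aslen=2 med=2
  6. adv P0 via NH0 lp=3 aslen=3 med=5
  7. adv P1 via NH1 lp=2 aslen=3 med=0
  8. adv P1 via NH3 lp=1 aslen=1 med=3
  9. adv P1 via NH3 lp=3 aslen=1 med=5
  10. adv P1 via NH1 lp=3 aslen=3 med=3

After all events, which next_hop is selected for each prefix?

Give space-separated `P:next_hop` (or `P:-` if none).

Op 1: best P0=- P1=NH0
Op 2: best P0=- P1=-
Op 3: best P0=NH2 P1=-
Op 4: best P0=NH2 P1=NH0
Op 5: best P0=NH2 P1=NH0
Op 6: best P0=NH0 P1=NH0
Op 7: best P0=NH0 P1=NH1
Op 8: best P0=NH0 P1=NH1
Op 9: best P0=NH0 P1=NH3
Op 10: best P0=NH0 P1=NH3

Answer: P0:NH0 P1:NH3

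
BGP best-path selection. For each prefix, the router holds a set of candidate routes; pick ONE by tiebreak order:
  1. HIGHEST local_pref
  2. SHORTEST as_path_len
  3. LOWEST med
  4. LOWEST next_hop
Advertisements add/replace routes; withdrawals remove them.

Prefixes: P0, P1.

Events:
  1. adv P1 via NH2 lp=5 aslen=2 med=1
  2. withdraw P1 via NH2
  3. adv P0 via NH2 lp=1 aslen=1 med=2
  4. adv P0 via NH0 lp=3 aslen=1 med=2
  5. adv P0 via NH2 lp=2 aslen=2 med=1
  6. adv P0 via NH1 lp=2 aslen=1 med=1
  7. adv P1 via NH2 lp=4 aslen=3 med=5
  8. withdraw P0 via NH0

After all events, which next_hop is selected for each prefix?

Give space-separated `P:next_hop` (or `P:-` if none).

Answer: P0:NH1 P1:NH2

Derivation:
Op 1: best P0=- P1=NH2
Op 2: best P0=- P1=-
Op 3: best P0=NH2 P1=-
Op 4: best P0=NH0 P1=-
Op 5: best P0=NH0 P1=-
Op 6: best P0=NH0 P1=-
Op 7: best P0=NH0 P1=NH2
Op 8: best P0=NH1 P1=NH2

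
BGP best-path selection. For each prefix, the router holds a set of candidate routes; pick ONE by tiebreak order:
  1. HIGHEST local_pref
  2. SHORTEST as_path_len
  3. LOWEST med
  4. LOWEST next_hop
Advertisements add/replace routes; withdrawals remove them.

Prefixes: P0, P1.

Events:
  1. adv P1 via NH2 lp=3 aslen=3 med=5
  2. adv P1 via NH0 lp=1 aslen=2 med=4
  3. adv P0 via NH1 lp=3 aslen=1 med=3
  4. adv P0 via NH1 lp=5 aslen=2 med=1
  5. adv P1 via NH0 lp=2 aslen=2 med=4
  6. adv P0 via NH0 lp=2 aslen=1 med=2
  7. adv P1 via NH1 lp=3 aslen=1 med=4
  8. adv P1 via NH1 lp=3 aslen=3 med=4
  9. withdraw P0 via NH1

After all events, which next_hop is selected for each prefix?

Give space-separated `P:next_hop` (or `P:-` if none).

Answer: P0:NH0 P1:NH1

Derivation:
Op 1: best P0=- P1=NH2
Op 2: best P0=- P1=NH2
Op 3: best P0=NH1 P1=NH2
Op 4: best P0=NH1 P1=NH2
Op 5: best P0=NH1 P1=NH2
Op 6: best P0=NH1 P1=NH2
Op 7: best P0=NH1 P1=NH1
Op 8: best P0=NH1 P1=NH1
Op 9: best P0=NH0 P1=NH1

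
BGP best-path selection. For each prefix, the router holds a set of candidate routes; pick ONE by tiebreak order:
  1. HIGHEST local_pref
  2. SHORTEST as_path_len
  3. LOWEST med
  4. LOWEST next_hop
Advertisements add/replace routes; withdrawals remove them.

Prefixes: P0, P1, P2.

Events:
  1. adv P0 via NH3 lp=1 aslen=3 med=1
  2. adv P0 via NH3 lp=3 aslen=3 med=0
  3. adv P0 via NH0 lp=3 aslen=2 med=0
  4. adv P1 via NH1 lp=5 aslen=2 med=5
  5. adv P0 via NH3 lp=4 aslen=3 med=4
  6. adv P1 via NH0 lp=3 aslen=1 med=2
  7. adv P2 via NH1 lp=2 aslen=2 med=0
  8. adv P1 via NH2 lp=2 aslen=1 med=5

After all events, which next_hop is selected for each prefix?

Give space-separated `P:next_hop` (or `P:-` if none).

Op 1: best P0=NH3 P1=- P2=-
Op 2: best P0=NH3 P1=- P2=-
Op 3: best P0=NH0 P1=- P2=-
Op 4: best P0=NH0 P1=NH1 P2=-
Op 5: best P0=NH3 P1=NH1 P2=-
Op 6: best P0=NH3 P1=NH1 P2=-
Op 7: best P0=NH3 P1=NH1 P2=NH1
Op 8: best P0=NH3 P1=NH1 P2=NH1

Answer: P0:NH3 P1:NH1 P2:NH1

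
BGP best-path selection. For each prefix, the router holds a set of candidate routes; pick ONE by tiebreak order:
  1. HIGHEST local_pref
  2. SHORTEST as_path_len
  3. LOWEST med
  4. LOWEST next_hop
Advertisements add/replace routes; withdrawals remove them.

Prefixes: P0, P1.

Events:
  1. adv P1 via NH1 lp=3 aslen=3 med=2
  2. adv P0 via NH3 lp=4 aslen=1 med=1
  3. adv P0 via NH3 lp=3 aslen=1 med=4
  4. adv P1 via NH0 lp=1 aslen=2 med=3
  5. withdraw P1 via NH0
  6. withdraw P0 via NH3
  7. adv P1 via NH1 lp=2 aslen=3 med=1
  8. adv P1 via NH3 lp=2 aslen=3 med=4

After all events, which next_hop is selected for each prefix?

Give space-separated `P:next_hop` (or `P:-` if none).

Op 1: best P0=- P1=NH1
Op 2: best P0=NH3 P1=NH1
Op 3: best P0=NH3 P1=NH1
Op 4: best P0=NH3 P1=NH1
Op 5: best P0=NH3 P1=NH1
Op 6: best P0=- P1=NH1
Op 7: best P0=- P1=NH1
Op 8: best P0=- P1=NH1

Answer: P0:- P1:NH1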